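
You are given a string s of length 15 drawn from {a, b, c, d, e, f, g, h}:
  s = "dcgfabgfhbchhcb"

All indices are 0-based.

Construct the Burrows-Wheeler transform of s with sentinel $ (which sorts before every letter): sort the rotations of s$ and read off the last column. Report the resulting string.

bfchahdb$ggcbfhc

rank  rotation          last
    0  $dcgfabgfhbchhcb  b
    1  abgfhbchhcb$dcgf  f
    2  b$dcgfabgfhbchhc  c
    3  bchhcb$dcgfabgfh  h
    4  bgfhbchhcb$dcgfa  a
    5  cb$dcgfabgfhbchh  h
    6  cgfabgfhbchhcb$d  d
    7  chhcb$dcgfabgfhb  b
    8  dcgfabgfhbchhcb$  $
    9  fabgfhbchhcb$dcg  g
   10  fhbchhcb$dcgfabg  g
   11  gfabgfhbchhcb$dc  c
   12  gfhbchhcb$dcgfab  b
   13  hbchhcb$dcgfabgf  f
   14  hcb$dcgfabgfhbch  h
   15  hhcb$dcgfabgfhbc  c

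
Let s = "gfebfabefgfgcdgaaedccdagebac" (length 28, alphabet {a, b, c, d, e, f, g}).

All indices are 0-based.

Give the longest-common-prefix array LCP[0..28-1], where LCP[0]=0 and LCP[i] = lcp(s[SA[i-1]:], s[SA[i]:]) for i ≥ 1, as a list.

[0, 1, 1, 1, 1, 0, 1, 1, 0, 1, 1, 2, 0, 1, 1, 0, 2, 1, 1, 0, 1, 1, 2, 0, 1, 1, 1, 2]

rank→(start, suffix):
  0 → (15, 'aaedccdagebac')
  1 → (5, 'abefgfgcdgaaedccdagebac')
  2 → (26, 'ac')
  3 → (16, 'aedccdagebac')
  4 → (22, 'agebac')
  5 → (25, 'bac')
  6 → (6, 'befgfgcdgaaedccdagebac')
  7 → (3, 'bfabefgfgcdgaaedccdagebac')
  8 → (27, 'c')
  9 → (19, 'ccdagebac')
  10 → (20, 'cdagebac')
  11 → (12, 'cdgaaedccdagebac')
  12 → (21, 'dagebac')
  13 → (18, 'dccdagebac')
  14 → (13, 'dgaaedccdagebac')
  15 → (24, 'ebac')
  16 → (2, 'ebfabefgfgcdgaaedccdagebac')
  17 → (17, 'edccdagebac')
  18 → (7, 'efgfgcdgaaedccdagebac')
  19 → (4, 'fabefgfgcdgaaedccdagebac')
  20 → (1, 'febfabefgfgcdgaaedccdagebac')
  21 → (10, 'fgcdgaaedccdagebac')
  22 → (8, 'fgfgcdgaaedccdagebac')
  23 → (14, 'gaaedccdagebac')
  24 → (11, 'gcdgaaedccdagebac')
  25 → (23, 'gebac')
  26 → (0, 'gfebfabefgfgcdgaaedccdagebac')
  27 → (9, 'gfgcdgaaedccdagebac')

SA = [15, 5, 26, 16, 22, 25, 6, 3, 27, 19, 20, 12, 21, 18, 13, 24, 2, 17, 7, 4, 1, 10, 8, 14, 11, 23, 0, 9]
rank  pair      lcp
   1  s[15:],s[5:]  1  'a'
   2  s[5:],s[26:]  1  'a'
   3  s[26:],s[16:]  1  'a'
   4  s[16:],s[22:]  1  'a'
   5  s[22:],s[25:]  0  ''
   6  s[25:],s[6:]  1  'b'
   7  s[6:],s[3:]  1  'b'
   8  s[3:],s[27:]  0  ''
   9  s[27:],s[19:]  1  'c'
  10  s[19:],s[20:]  1  'c'
  11  s[20:],s[12:]  2  'cd'
  12  s[12:],s[21:]  0  ''
  13  s[21:],s[18:]  1  'd'
  14  s[18:],s[13:]  1  'd'
  15  s[13:],s[24:]  0  ''
  16  s[24:],s[2:]  2  'eb'
  17  s[2:],s[17:]  1  'e'
  18  s[17:],s[7:]  1  'e'
  19  s[7:],s[4:]  0  ''
  20  s[4:],s[1:]  1  'f'
  21  s[1:],s[10:]  1  'f'
  22  s[10:],s[8:]  2  'fg'
  23  s[8:],s[14:]  0  ''
  24  s[14:],s[11:]  1  'g'
  25  s[11:],s[23:]  1  'g'
  26  s[23:],s[0:]  1  'g'
  27  s[0:],s[9:]  2  'gf'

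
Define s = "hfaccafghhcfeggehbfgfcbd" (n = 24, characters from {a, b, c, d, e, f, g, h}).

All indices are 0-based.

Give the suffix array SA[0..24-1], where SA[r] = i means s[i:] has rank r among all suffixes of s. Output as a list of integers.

[2, 5, 22, 17, 4, 21, 3, 10, 23, 12, 15, 1, 20, 11, 18, 6, 14, 19, 13, 7, 16, 9, 0, 8]

rank | idx | suffix
   0 |   2 | accafghhcfeggehbfgfcbd
   1 |   5 | afghhcfeggehbfgfcbd
   2 |  22 | bd
   3 |  17 | bfgfcbd
   4 |   4 | cafghhcfeggehbfgfcbd
   5 |  21 | cbd
   6 |   3 | ccafghhcfeggehbfgfcbd
   7 |  10 | cfeggehbfgfcbd
   8 |  23 | d
   9 |  12 | eggehbfgfcbd
  10 |  15 | ehbfgfcbd
  11 |   1 | faccafghhcfeggehbfgfcbd
  12 |  20 | fcbd
  13 |  11 | feggehbfgfcbd
  14 |  18 | fgfcbd
  15 |   6 | fghhcfeggehbfgfcbd
  16 |  14 | gehbfgfcbd
  17 |  19 | gfcbd
  18 |  13 | ggehbfgfcbd
  19 |   7 | ghhcfeggehbfgfcbd
  20 |  16 | hbfgfcbd
  21 |   9 | hcfeggehbfgfcbd
  22 |   0 | hfaccafghhcfeggehbfgfcbd
  23 |   8 | hhcfeggehbfgfcbd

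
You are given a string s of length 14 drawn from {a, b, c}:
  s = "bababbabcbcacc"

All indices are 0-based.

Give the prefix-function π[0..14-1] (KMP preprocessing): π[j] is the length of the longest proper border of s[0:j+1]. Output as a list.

[0, 0, 1, 2, 3, 1, 2, 3, 0, 1, 0, 0, 0, 0]

π[0] = 0
j=1 s[j]='a': π[1]=0 (border '')
j=2 s[j]='b': π[2]=1 (border 'b')
j=3 s[j]='a': π[3]=2 (border 'ba')
j=4 s[j]='b': π[4]=3 (border 'bab')
j=5 s[j]='b': k: 3→1→0; π[5]=1 (border 'b')
j=6 s[j]='a': π[6]=2 (border 'ba')
j=7 s[j]='b': π[7]=3 (border 'bab')
j=8 s[j]='c': k: 3→1→0; π[8]=0 (border '')
j=9 s[j]='b': π[9]=1 (border 'b')
j=10 s[j]='c': k: 1→0; π[10]=0 (border '')
j=11 s[j]='a': π[11]=0 (border '')
j=12 s[j]='c': π[12]=0 (border '')
j=13 s[j]='c': π[13]=0 (border '')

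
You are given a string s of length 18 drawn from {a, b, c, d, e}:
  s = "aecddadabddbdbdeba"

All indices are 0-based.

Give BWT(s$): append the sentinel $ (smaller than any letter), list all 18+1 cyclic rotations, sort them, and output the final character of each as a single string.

abdd$edadeaddbcbbda

rank  rotation             last
    0  $aecddadabddbdbdeba  a
    1  a$aecddadabddbdbdeb  b
    2  abddbdbdeba$aecddad  d
    3  adabddbdbdeba$aecdd  d
    4  aecddadabddbdbdeba$  $
    5  ba$aecddadabddbdbde  e
    6  bdbdeba$aecddadabdd  d
    7  bddbdbdeba$aecddada  a
    8  bdeba$aecddadabddbd  d
    9  cddadabddbdbdeba$ae  e
   10  dabddbdbdeba$aecdda  a
   11  dadabddbdbdeba$aecd  d
   12  dbdbdeba$aecddadabd  d
   13  dbdeba$aecddadabddb  b
   14  ddadabddbdbdeba$aec  c
   15  ddbdbdeba$aecddadab  b
   16  deba$aecddadabddbdb  b
   17  eba$aecddadabddbdbd  d
   18  ecddadabddbdbdeba$a  a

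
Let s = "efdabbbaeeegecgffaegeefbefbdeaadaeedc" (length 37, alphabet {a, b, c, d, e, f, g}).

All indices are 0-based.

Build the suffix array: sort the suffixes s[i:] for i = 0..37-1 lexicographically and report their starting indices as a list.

rank→(start, suffix):
  0 → (29, 'aadaeedc')
  1 → (3, 'abbbaeeegecgffaegeefbefbdeaadaeedc')
  2 → (30, 'adaeedc')
  3 → (32, 'aeedc')
  4 → (7, 'aeeegecgffaegeefbefbdeaadaeedc')
  5 → (17, 'aegeefbefbdeaadaeedc')
  6 → (6, 'baeeegecgffaegeefbefbdeaadaeedc')
  7 → (5, 'bbaeeegecgffaegeefbefbdeaadaeedc')
  8 → (4, 'bbbaeeegecgffaegeefbefbdeaadaeedc')
  9 → (26, 'bdeaadaeedc')
  10 → (23, 'befbdeaadaeedc')
  11 → (36, 'c')
  12 → (13, 'cgffaegeefbefbdeaadaeedc')
  13 → (2, 'dabbbaeeegecgffaegeefbefbdeaadaeedc')
  14 → (31, 'daeedc')
  15 → (35, 'dc')
  16 → (27, 'deaadaeedc')
  17 → (28, 'eaadaeedc')
  18 → (12, 'ecgffaegeefbefbdeaadaeedc')
  19 → (34, 'edc')
  20 → (33, 'eedc')
  21 → (8, 'eeegecgffaegeefbefbdeaadaeedc')
  22 → (20, 'eefbefbdeaadaeedc')
  23 → (9, 'eegecgffaegeefbefbdeaadaeedc')
  24 → (24, 'efbdeaadaeedc')
  25 → (21, 'efbefbdeaadaeedc')
  26 → (0, 'efdabbbaeeegecgffaegeefbefbdeaadaeedc')
  27 → (10, 'egecgffaegeefbefbdeaadaeedc')
  28 → (18, 'egeefbefbdeaadaeedc')
  29 → (16, 'faegeefbefbdeaadaeedc')
  30 → (25, 'fbdeaadaeedc')
  31 → (22, 'fbefbdeaadaeedc')
  32 → (1, 'fdabbbaeeegecgffaegeefbefbdeaadaeedc')
  33 → (15, 'ffaegeefbefbdeaadaeedc')
  34 → (11, 'gecgffaegeefbefbdeaadaeedc')
  35 → (19, 'geefbefbdeaadaeedc')
  36 → (14, 'gffaegeefbefbdeaadaeedc')

[29, 3, 30, 32, 7, 17, 6, 5, 4, 26, 23, 36, 13, 2, 31, 35, 27, 28, 12, 34, 33, 8, 20, 9, 24, 21, 0, 10, 18, 16, 25, 22, 1, 15, 11, 19, 14]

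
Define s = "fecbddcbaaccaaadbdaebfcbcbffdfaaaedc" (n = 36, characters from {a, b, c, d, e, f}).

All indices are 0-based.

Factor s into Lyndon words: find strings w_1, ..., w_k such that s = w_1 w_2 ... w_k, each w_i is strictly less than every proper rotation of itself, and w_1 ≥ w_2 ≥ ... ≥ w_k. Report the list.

["f", "e", "c", "bddc", "b", "aacc", "aaadbdaebfcbcbffdfaaaedc"]

emit factor 1: 'f' (i=0, period=1)
emit factor 2: 'e' (i=1, period=1)
emit factor 3: 'c' (i=2, period=1)
emit factor 4: 'bddc' (i=3, period=4)
emit factor 5: 'b' (i=7, period=1)
emit factor 6: 'aacc' (i=8, period=4)
emit factor 7: 'aaadbdaebfcbcbffdfaaaedc' (i=12, period=24)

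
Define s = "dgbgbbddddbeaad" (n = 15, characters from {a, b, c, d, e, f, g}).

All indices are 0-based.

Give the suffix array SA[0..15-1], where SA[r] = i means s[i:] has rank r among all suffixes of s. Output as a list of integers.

[12, 13, 4, 5, 10, 2, 14, 9, 8, 7, 6, 0, 11, 3, 1]

rank | idx | suffix
   0 |  12 | aad
   1 |  13 | ad
   2 |   4 | bbddddbeaad
   3 |   5 | bddddbeaad
   4 |  10 | beaad
   5 |   2 | bgbbddddbeaad
   6 |  14 | d
   7 |   9 | dbeaad
   8 |   8 | ddbeaad
   9 |   7 | dddbeaad
  10 |   6 | ddddbeaad
  11 |   0 | dgbgbbddddbeaad
  12 |  11 | eaad
  13 |   3 | gbbddddbeaad
  14 |   1 | gbgbbddddbeaad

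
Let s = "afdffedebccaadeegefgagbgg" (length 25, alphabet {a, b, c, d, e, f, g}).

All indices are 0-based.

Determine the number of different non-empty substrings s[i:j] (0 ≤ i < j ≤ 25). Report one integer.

sorted suffixes:
  #0 SA[0]=11  'aadeegefgagbgg'
  #1 SA[1]=12  'adeegefgagbgg'
  #2 SA[2]=0  'afdffedebccaadeegefgagbgg'
  #3 SA[3]=20  'agbgg'
  #4 SA[4]=8  'bccaadeegefgagbgg'
  #5 SA[5]=22  'bgg'
  #6 SA[6]=10  'caadeegefgagbgg'
  #7 SA[7]=9  'ccaadeegefgagbgg'
  #8 SA[8]=6  'debccaadeegefgagbgg'
  #9 SA[9]=13  'deegefgagbgg'
  #10 SA[10]=2  'dffedebccaadeegefgagbgg'
  #11 SA[11]=7  'ebccaadeegefgagbgg'
  #12 SA[12]=5  'edebccaadeegefgagbgg'
  #13 SA[13]=14  'eegefgagbgg'
  #14 SA[14]=17  'efgagbgg'
  #15 SA[15]=15  'egefgagbgg'
  #16 SA[16]=1  'fdffedebccaadeegefgagbgg'
  #17 SA[17]=4  'fedebccaadeegefgagbgg'
  #18 SA[18]=3  'ffedebccaadeegefgagbgg'
  #19 SA[19]=18  'fgagbgg'
  #20 SA[20]=24  'g'
  #21 SA[21]=19  'gagbgg'
  #22 SA[22]=21  'gbgg'
  #23 SA[23]=16  'gefgagbgg'
  #24 SA[24]=23  'gg'

SA = [11, 12, 0, 20, 8, 22, 10, 9, 6, 13, 2, 7, 5, 14, 17, 15, 1, 4, 3, 18, 24, 19, 21, 16, 23]
rank  pair      lcp
   1  s[11:],s[12:]  1  'a'
   2  s[12:],s[0:]  1  'a'
   3  s[0:],s[20:]  1  'a'
   4  s[20:],s[8:]  0  ''
   5  s[8:],s[22:]  1  'b'
   6  s[22:],s[10:]  0  ''
   7  s[10:],s[9:]  1  'c'
   8  s[9:],s[6:]  0  ''
   9  s[6:],s[13:]  2  'de'
  10  s[13:],s[2:]  1  'd'
  11  s[2:],s[7:]  0  ''
  12  s[7:],s[5:]  1  'e'
  13  s[5:],s[14:]  1  'e'
  14  s[14:],s[17:]  1  'e'
  15  s[17:],s[15:]  1  'e'
  16  s[15:],s[1:]  0  ''
  17  s[1:],s[4:]  1  'f'
  18  s[4:],s[3:]  1  'f'
  19  s[3:],s[18:]  1  'f'
  20  s[18:],s[24:]  0  ''
  21  s[24:],s[19:]  1  'g'
  22  s[19:],s[21:]  1  'g'
  23  s[21:],s[16:]  1  'g'
  24  s[16:],s[23:]  1  'g'

n(n+1)/2 = 25·26/2 = 325
Σ LCP = 0 + 1 + 1 + 1 + 0 + 1 + 0 + 1 + 0 + 2 + 1 + 0 + 1 + 1 + 1 + 1 + 0 + 1 + 1 + 1 + 0 + 1 + 1 + 1 + 1 = 19
distinct = 325 − 19 = 306

306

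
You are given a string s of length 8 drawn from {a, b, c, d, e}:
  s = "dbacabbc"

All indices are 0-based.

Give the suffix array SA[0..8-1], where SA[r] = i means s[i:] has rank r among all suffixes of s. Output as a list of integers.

[4, 2, 1, 5, 6, 7, 3, 0]

sorted suffixes:
  #0 SA[0]=4  'abbc'
  #1 SA[1]=2  'acabbc'
  #2 SA[2]=1  'bacabbc'
  #3 SA[3]=5  'bbc'
  #4 SA[4]=6  'bc'
  #5 SA[5]=7  'c'
  #6 SA[6]=3  'cabbc'
  #7 SA[7]=0  'dbacabbc'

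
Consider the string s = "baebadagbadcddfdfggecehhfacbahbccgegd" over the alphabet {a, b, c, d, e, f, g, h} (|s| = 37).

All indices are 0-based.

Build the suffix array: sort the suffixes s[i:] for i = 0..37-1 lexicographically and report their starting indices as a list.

[25, 4, 9, 1, 6, 28, 3, 8, 0, 27, 30, 26, 31, 11, 20, 32, 36, 5, 10, 12, 13, 15, 2, 19, 34, 21, 24, 14, 16, 7, 35, 18, 33, 17, 29, 23, 22]

rank→(start, suffix):
  0 → (25, 'acbahbccgegd')
  1 → (4, 'adagbadcddfdfggecehhfacbahbccgegd')
  2 → (9, 'adcddfdfggecehhfacbahbccgegd')
  3 → (1, 'aebadagbadcddfdfggecehhfacbahbccgegd')
  4 → (6, 'agbadcddfdfggecehhfacbahbccgegd')
  5 → (28, 'ahbccgegd')
  6 → (3, 'badagbadcddfdfggecehhfacbahbccgegd')
  7 → (8, 'badcddfdfggecehhfacbahbccgegd')
  8 → (0, 'baebadagbadcddfdfggecehhfacbahbccgegd')
  9 → (27, 'bahbccgegd')
  10 → (30, 'bccgegd')
  11 → (26, 'cbahbccgegd')
  12 → (31, 'ccgegd')
  13 → (11, 'cddfdfggecehhfacbahbccgegd')
  14 → (20, 'cehhfacbahbccgegd')
  15 → (32, 'cgegd')
  16 → (36, 'd')
  17 → (5, 'dagbadcddfdfggecehhfacbahbccgegd')
  18 → (10, 'dcddfdfggecehhfacbahbccgegd')
  19 → (12, 'ddfdfggecehhfacbahbccgegd')
  20 → (13, 'dfdfggecehhfacbahbccgegd')
  21 → (15, 'dfggecehhfacbahbccgegd')
  22 → (2, 'ebadagbadcddfdfggecehhfacbahbccgegd')
  23 → (19, 'ecehhfacbahbccgegd')
  24 → (34, 'egd')
  25 → (21, 'ehhfacbahbccgegd')
  26 → (24, 'facbahbccgegd')
  27 → (14, 'fdfggecehhfacbahbccgegd')
  28 → (16, 'fggecehhfacbahbccgegd')
  29 → (7, 'gbadcddfdfggecehhfacbahbccgegd')
  30 → (35, 'gd')
  31 → (18, 'gecehhfacbahbccgegd')
  32 → (33, 'gegd')
  33 → (17, 'ggecehhfacbahbccgegd')
  34 → (29, 'hbccgegd')
  35 → (23, 'hfacbahbccgegd')
  36 → (22, 'hhfacbahbccgegd')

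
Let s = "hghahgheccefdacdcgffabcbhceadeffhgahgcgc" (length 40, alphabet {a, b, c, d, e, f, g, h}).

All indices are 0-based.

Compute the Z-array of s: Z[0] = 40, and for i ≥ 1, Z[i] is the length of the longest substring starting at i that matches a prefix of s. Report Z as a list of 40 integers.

Z[0]=40
i=1: i≥r, start 0; Z[1]=0
i=2: i≥r, start 0; Z[2]=1 grow→box=[2,3)
i=3: i≥r, start 0; Z[3]=0
i=4: i≥r, start 0; Z[4]=3 grow→box=[4,7)
i=5: min(r-i=2, Z[1]=0)=0; Z[5]=0
i=6: min(r-i=1, Z[2]=1)=1; Z[6]=1
i=7: i≥r, start 0; Z[7]=0
i=8: i≥r, start 0; Z[8]=0
i=9: i≥r, start 0; Z[9]=0
i=10: i≥r, start 0; Z[10]=0
i=11: i≥r, start 0; Z[11]=0
i=12: i≥r, start 0; Z[12]=0
i=13: i≥r, start 0; Z[13]=0
i=14: i≥r, start 0; Z[14]=0
i=15: i≥r, start 0; Z[15]=0
i=16: i≥r, start 0; Z[16]=0
i=17: i≥r, start 0; Z[17]=0
i=18: i≥r, start 0; Z[18]=0
i=19: i≥r, start 0; Z[19]=0
i=20: i≥r, start 0; Z[20]=0
i=21: i≥r, start 0; Z[21]=0
i=22: i≥r, start 0; Z[22]=0
i=23: i≥r, start 0; Z[23]=0
i=24: i≥r, start 0; Z[24]=1 grow→box=[24,25)
i=25: i≥r, start 0; Z[25]=0
i=26: i≥r, start 0; Z[26]=0
i=27: i≥r, start 0; Z[27]=0
i=28: i≥r, start 0; Z[28]=0
i=29: i≥r, start 0; Z[29]=0
i=30: i≥r, start 0; Z[30]=0
i=31: i≥r, start 0; Z[31]=0
i=32: i≥r, start 0; Z[32]=2 grow→box=[32,34)
i=33: min(r-i=1, Z[1]=0)=0; Z[33]=0
i=34: i≥r, start 0; Z[34]=0
i=35: i≥r, start 0; Z[35]=2 grow→box=[35,37)
i=36: min(r-i=1, Z[1]=0)=0; Z[36]=0
i=37: i≥r, start 0; Z[37]=0
i=38: i≥r, start 0; Z[38]=0
i=39: i≥r, start 0; Z[39]=0

[40, 0, 1, 0, 3, 0, 1, 0, 0, 0, 0, 0, 0, 0, 0, 0, 0, 0, 0, 0, 0, 0, 0, 0, 1, 0, 0, 0, 0, 0, 0, 0, 2, 0, 0, 2, 0, 0, 0, 0]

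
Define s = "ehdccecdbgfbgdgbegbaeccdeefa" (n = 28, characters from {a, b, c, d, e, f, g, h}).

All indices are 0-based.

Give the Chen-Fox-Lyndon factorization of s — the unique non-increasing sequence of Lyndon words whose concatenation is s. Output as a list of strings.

["eh", "d", "ccecd", "bgf", "bgdg", "beg", "b", "aeccdeef", "a"]

emit factor 1: 'eh' (i=0, period=2)
emit factor 2: 'd' (i=2, period=1)
emit factor 3: 'ccecd' (i=3, period=5)
emit factor 4: 'bgf' (i=8, period=3)
emit factor 5: 'bgdg' (i=11, period=4)
emit factor 6: 'beg' (i=15, period=3)
emit factor 7: 'b' (i=18, period=1)
emit factor 8: 'aeccdeef' (i=19, period=8)
emit factor 9: 'a' (i=27, period=1)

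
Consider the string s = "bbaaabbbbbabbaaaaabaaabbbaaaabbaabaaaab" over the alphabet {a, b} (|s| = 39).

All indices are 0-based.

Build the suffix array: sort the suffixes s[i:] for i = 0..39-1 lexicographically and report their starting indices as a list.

sorted suffixes:
  #0 SA[0]=13  'aaaaabaaabbbaaaabbaabaaaab'
  #1 SA[1]=34  'aaaab'
  #2 SA[2]=14  'aaaabaaabbbaaaabbaabaaaab'
  #3 SA[3]=25  'aaaabbaabaaaab'
  #4 SA[4]=35  'aaab'
  #5 SA[5]=15  'aaabaaabbbaaaabbaabaaaab'
  #6 SA[6]=26  'aaabbaabaaaab'
  #7 SA[7]=19  'aaabbbaaaabbaabaaaab'
  #8 SA[8]=2  'aaabbbbbabbaaaaabaaabbbaaaabbaabaaaab'
  #9 SA[9]=36  'aab'
  #10 SA[10]=31  'aabaaaab'
  #11 SA[11]=16  'aabaaabbbaaaabbaabaaaab'
  #12 SA[12]=27  'aabbaabaaaab'
  #13 SA[13]=20  'aabbbaaaabbaabaaaab'
  #14 SA[14]=3  'aabbbbbabbaaaaabaaabbbaaaabbaabaaaab'
  #15 SA[15]=37  'ab'
  #16 SA[16]=32  'abaaaab'
  #17 SA[17]=17  'abaaabbbaaaabbaabaaaab'
  #18 SA[18]=10  'abbaaaaabaaabbbaaaabbaabaaaab'
  #19 SA[19]=28  'abbaabaaaab'
  #20 SA[20]=21  'abbbaaaabbaabaaaab'
  #21 SA[21]=4  'abbbbbabbaaaaabaaabbbaaaabbaabaaaab'
  #22 SA[22]=38  'b'
  #23 SA[23]=12  'baaaaabaaabbbaaaabbaabaaaab'
  #24 SA[24]=33  'baaaab'
  #25 SA[25]=24  'baaaabbaabaaaab'
  #26 SA[26]=18  'baaabbbaaaabbaabaaaab'
  #27 SA[27]=1  'baaabbbbbabbaaaaabaaabbbaaaabbaabaaaab'
  #28 SA[28]=30  'baabaaaab'
  #29 SA[29]=9  'babbaaaaabaaabbbaaaabbaabaaaab'
  #30 SA[30]=11  'bbaaaaabaaabbbaaaabbaabaaaab'
  #31 SA[31]=23  'bbaaaabbaabaaaab'
  #32 SA[32]=0  'bbaaabbbbbabbaaaaabaaabbbaaaabbaabaaaab'
  #33 SA[33]=29  'bbaabaaaab'
  #34 SA[34]=8  'bbabbaaaaabaaabbbaaaabbaabaaaab'
  #35 SA[35]=22  'bbbaaaabbaabaaaab'
  #36 SA[36]=7  'bbbabbaaaaabaaabbbaaaabbaabaaaab'
  #37 SA[37]=6  'bbbbabbaaaaabaaabbbaaaabbaabaaaab'
  #38 SA[38]=5  'bbbbbabbaaaaabaaabbbaaaabbaabaaaab'

[13, 34, 14, 25, 35, 15, 26, 19, 2, 36, 31, 16, 27, 20, 3, 37, 32, 17, 10, 28, 21, 4, 38, 12, 33, 24, 18, 1, 30, 9, 11, 23, 0, 29, 8, 22, 7, 6, 5]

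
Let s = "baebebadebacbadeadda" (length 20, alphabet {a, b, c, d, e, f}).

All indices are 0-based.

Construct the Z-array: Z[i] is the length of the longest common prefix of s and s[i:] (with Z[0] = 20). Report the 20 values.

Z[0]=20
i=1: outside box; Z[1]=0
i=2: outside box; Z[2]=0
i=3: outside box; Z[3]=1 extend→box=[3,4)
i=4: outside box; Z[4]=0
i=5: outside box; Z[5]=2 extend→box=[5,7)
i=6: min(r-i=1, Z[1]=0)=0; Z[6]=0
i=7: outside box; Z[7]=0
i=8: outside box; Z[8]=0
i=9: outside box; Z[9]=2 extend→box=[9,11)
i=10: min(r-i=1, Z[1]=0)=0; Z[10]=0
i=11: outside box; Z[11]=0
i=12: outside box; Z[12]=2 extend→box=[12,14)
i=13: min(r-i=1, Z[1]=0)=0; Z[13]=0
i=14: outside box; Z[14]=0
i=15: outside box; Z[15]=0
i=16: outside box; Z[16]=0
i=17: outside box; Z[17]=0
i=18: outside box; Z[18]=0
i=19: outside box; Z[19]=0

[20, 0, 0, 1, 0, 2, 0, 0, 0, 2, 0, 0, 2, 0, 0, 0, 0, 0, 0, 0]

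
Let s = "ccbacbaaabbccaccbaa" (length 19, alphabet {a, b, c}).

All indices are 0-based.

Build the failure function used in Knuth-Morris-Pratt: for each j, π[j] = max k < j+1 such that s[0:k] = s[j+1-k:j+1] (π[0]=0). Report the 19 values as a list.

[0, 1, 0, 0, 1, 0, 0, 0, 0, 0, 0, 1, 2, 0, 1, 2, 3, 4, 0]

π[0] = 0
j=1 s[j]='c': π[1]=1 (border 'c')
j=2 s[j]='b': k: 1→0; π[2]=0 (border '')
j=3 s[j]='a': π[3]=0 (border '')
j=4 s[j]='c': π[4]=1 (border 'c')
j=5 s[j]='b': k: 1→0; π[5]=0 (border '')
j=6 s[j]='a': π[6]=0 (border '')
j=7 s[j]='a': π[7]=0 (border '')
j=8 s[j]='a': π[8]=0 (border '')
j=9 s[j]='b': π[9]=0 (border '')
j=10 s[j]='b': π[10]=0 (border '')
j=11 s[j]='c': π[11]=1 (border 'c')
j=12 s[j]='c': π[12]=2 (border 'cc')
j=13 s[j]='a': k: 2→1→0; π[13]=0 (border '')
j=14 s[j]='c': π[14]=1 (border 'c')
j=15 s[j]='c': π[15]=2 (border 'cc')
j=16 s[j]='b': π[16]=3 (border 'ccb')
j=17 s[j]='a': π[17]=4 (border 'ccba')
j=18 s[j]='a': k: 4→0; π[18]=0 (border '')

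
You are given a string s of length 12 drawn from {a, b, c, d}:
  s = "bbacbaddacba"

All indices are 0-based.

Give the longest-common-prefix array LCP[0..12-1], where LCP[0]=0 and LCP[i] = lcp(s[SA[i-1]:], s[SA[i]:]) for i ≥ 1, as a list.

rank→(start, suffix):
  0 → (11, 'a')
  1 → (8, 'acba')
  2 → (2, 'acbaddacba')
  3 → (5, 'addacba')
  4 → (10, 'ba')
  5 → (1, 'bacbaddacba')
  6 → (4, 'baddacba')
  7 → (0, 'bbacbaddacba')
  8 → (9, 'cba')
  9 → (3, 'cbaddacba')
  10 → (7, 'dacba')
  11 → (6, 'ddacba')

SA = [11, 8, 2, 5, 10, 1, 4, 0, 9, 3, 7, 6]
rank  pair      lcp
   1  s[11:],s[8:]  1  'a'
   2  s[8:],s[2:]  4  'acba'
   3  s[2:],s[5:]  1  'a'
   4  s[5:],s[10:]  0  ''
   5  s[10:],s[1:]  2  'ba'
   6  s[1:],s[4:]  2  'ba'
   7  s[4:],s[0:]  1  'b'
   8  s[0:],s[9:]  0  ''
   9  s[9:],s[3:]  3  'cba'
  10  s[3:],s[7:]  0  ''
  11  s[7:],s[6:]  1  'd'

[0, 1, 4, 1, 0, 2, 2, 1, 0, 3, 0, 1]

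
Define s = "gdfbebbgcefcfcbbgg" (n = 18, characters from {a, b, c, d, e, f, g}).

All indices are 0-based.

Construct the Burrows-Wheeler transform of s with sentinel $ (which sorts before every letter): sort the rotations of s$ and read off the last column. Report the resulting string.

gecfbbfgfgbcdcegb$b

rank  rotation             last
    0  $gdfbebbgcefcfcbbgg  g
    1  bbgcefcfcbbgg$gdfbe  e
    2  bbgg$gdfbebbgcefcfc  c
    3  bebbgcefcfcbbgg$gdf  f
    4  bgcefcfcbbgg$gdfbeb  b
    5  bgg$gdfbebbgcefcfcb  b
    6  cbbgg$gdfbebbgcefcf  f
    7  cefcfcbbgg$gdfbebbg  g
    8  cfcbbgg$gdfbebbgcef  f
    9  dfbebbgcefcfcbbgg$g  g
   10  ebbgcefcfcbbgg$gdfb  b
   11  efcfcbbgg$gdfbebbgc  c
   12  fbebbgcefcfcbbgg$gd  d
   13  fcbbgg$gdfbebbgcefc  c
   14  fcfcbbgg$gdfbebbgce  e
   15  g$gdfbebbgcefcfcbbg  g
   16  gcefcfcbbgg$gdfbebb  b
   17  gdfbebbgcefcfcbbgg$  $
   18  gg$gdfbebbgcefcfcbb  b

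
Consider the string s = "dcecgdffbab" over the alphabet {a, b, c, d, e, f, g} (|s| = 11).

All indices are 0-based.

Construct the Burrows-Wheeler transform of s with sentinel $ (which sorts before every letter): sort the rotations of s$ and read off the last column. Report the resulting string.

rank  rotation      last
    0  $dcecgdffbab  b
    1  ab$dcecgdffb  b
    2  b$dcecgdffba  a
    3  bab$dcecgdff  f
    4  cecgdffbab$d  d
    5  cgdffbab$dce  e
    6  dcecgdffbab$  $
    7  dffbab$dcecg  g
    8  ecgdffbab$dc  c
    9  fbab$dcecgdf  f
   10  ffbab$dcecgd  d
   11  gdffbab$dcec  c

bbafde$gcfdc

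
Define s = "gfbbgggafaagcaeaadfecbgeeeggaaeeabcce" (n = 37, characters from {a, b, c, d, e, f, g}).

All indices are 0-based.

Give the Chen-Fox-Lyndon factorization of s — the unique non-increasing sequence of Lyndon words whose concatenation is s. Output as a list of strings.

["g", "f", "bbggg", "af", "aagcae", "aadfecbgeeeggaaeeabcce"]

emit factor 1: 'g' (i=0, period=1)
emit factor 2: 'f' (i=1, period=1)
emit factor 3: 'bbggg' (i=2, period=5)
emit factor 4: 'af' (i=7, period=2)
emit factor 5: 'aagcae' (i=9, period=6)
emit factor 6: 'aadfecbgeeeggaaeeabcce' (i=15, period=22)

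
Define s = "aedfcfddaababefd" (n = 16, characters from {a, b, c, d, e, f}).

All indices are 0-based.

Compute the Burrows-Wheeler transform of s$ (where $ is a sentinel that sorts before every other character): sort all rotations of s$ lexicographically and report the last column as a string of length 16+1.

rank  rotation           last
    0  $aedfcfddaababefd  d
    1  aababefd$aedfcfdd  d
    2  ababefd$aedfcfdda  a
    3  abefd$aedfcfddaab  b
    4  aedfcfddaababefd$  $
    5  babefd$aedfcfddaa  a
    6  befd$aedfcfddaaba  a
    7  cfddaababefd$aedf  f
    8  d$aedfcfddaababef  f
    9  daababefd$aedfcfd  d
   10  ddaababefd$aedfcf  f
   11  dfcfddaababefd$ae  e
   12  edfcfddaababefd$a  a
   13  efd$aedfcfddaabab  b
   14  fcfddaababefd$aed  d
   15  fd$aedfcfddaababe  e
   16  fddaababefd$aedfc  c

ddab$aaffdfeabdec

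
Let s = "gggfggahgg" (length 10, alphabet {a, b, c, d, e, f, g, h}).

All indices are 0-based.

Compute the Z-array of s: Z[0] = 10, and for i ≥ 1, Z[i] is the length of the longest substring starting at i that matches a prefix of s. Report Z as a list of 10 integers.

Z[0]=10
i=1: i≥r, start 0; Z[1]=2 extend→box=[1,3)
i=2: min(r-i=1, Z[1]=2)=1; Z[2]=1
i=3: i≥r, start 0; Z[3]=0
i=4: i≥r, start 0; Z[4]=2 extend→box=[4,6)
i=5: min(r-i=1, Z[1]=2)=1; Z[5]=1
i=6: i≥r, start 0; Z[6]=0
i=7: i≥r, start 0; Z[7]=0
i=8: i≥r, start 0; Z[8]=2 extend→box=[8,10)
i=9: min(r-i=1, Z[1]=2)=1; Z[9]=1

[10, 2, 1, 0, 2, 1, 0, 0, 2, 1]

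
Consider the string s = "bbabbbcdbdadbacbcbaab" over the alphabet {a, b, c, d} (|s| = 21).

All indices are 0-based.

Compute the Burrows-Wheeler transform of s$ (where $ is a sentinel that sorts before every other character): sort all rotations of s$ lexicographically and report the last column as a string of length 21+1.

rank  rotation                last
    0  $bbabbbcdbdadbacbcbaab  b
    1  aab$bbabbbcdbdadbacbcb  b
    2  ab$bbabbbcdbdadbacbcba  a
    3  abbbcdbdadbacbcbaab$bb  b
    4  acbcbaab$bbabbbcdbdadb  b
    5  adbacbcbaab$bbabbbcdbd  d
    6  b$bbabbbcdbdadbacbcbaa  a
    7  baab$bbabbbcdbdadbacbc  c
    8  babbbcdbdadbacbcbaab$b  b
    9  bacbcbaab$bbabbbcdbdad  d
   10  bbabbbcdbdadbacbcbaab$  $
   11  bbbcdbdadbacbcbaab$bba  a
   12  bbcdbdadbacbcbaab$bbab  b
   13  bcbaab$bbabbbcdbdadbac  c
   14  bcdbdadbacbcbaab$bbabb  b
   15  bdadbacbcbaab$bbabbbcd  d
   16  cbaab$bbabbbcdbdadbacb  b
   17  cbcbaab$bbabbbcdbdadba  a
   18  cdbdadbacbcbaab$bbabbb  b
   19  dadbacbcbaab$bbabbbcdb  b
   20  dbacbcbaab$bbabbbcdbda  a
   21  dbdadbacbcbaab$bbabbbc  c

bbabbdacbd$abcbdbabbac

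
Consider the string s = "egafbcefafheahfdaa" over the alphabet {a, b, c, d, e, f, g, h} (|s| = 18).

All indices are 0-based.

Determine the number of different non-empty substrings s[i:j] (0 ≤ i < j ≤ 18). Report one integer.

160

sorted suffixes:
  #0 SA[0]=17  'a'
  #1 SA[1]=16  'aa'
  #2 SA[2]=2  'afbcefafheahfdaa'
  #3 SA[3]=8  'afheahfdaa'
  #4 SA[4]=12  'ahfdaa'
  #5 SA[5]=4  'bcefafheahfdaa'
  #6 SA[6]=5  'cefafheahfdaa'
  #7 SA[7]=15  'daa'
  #8 SA[8]=11  'eahfdaa'
  #9 SA[9]=6  'efafheahfdaa'
  #10 SA[10]=0  'egafbcefafheahfdaa'
  #11 SA[11]=7  'fafheahfdaa'
  #12 SA[12]=3  'fbcefafheahfdaa'
  #13 SA[13]=14  'fdaa'
  #14 SA[14]=9  'fheahfdaa'
  #15 SA[15]=1  'gafbcefafheahfdaa'
  #16 SA[16]=10  'heahfdaa'
  #17 SA[17]=13  'hfdaa'

SA = [17, 16, 2, 8, 12, 4, 5, 15, 11, 6, 0, 7, 3, 14, 9, 1, 10, 13]
i: (SA[i-1],SA[i]) lcp shared
  1: (17,16) 1 'a'
  2: (16,2) 1 'a'
  3: (2,8) 2 'af'
  4: (8,12) 1 'a'
  5: (12,4) 0 ''
  6: (4,5) 0 ''
  7: (5,15) 0 ''
  8: (15,11) 0 ''
  9: (11,6) 1 'e'
  10: (6,0) 1 'e'
  11: (0,7) 0 ''
  12: (7,3) 1 'f'
  13: (3,14) 1 'f'
  14: (14,9) 1 'f'
  15: (9,1) 0 ''
  16: (1,10) 0 ''
  17: (10,13) 1 'h'

n(n+1)/2 = 18·19/2 = 171
Σ LCP = 0 + 1 + 1 + 2 + 1 + 0 + 0 + 0 + 0 + 1 + 1 + 0 + 1 + 1 + 1 + 0 + 0 + 1 = 11
distinct = 171 − 11 = 160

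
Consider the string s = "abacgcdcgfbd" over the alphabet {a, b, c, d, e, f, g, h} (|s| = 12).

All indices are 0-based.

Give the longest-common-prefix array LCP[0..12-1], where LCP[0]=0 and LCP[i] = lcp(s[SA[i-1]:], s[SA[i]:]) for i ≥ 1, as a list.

rank→(start, suffix):
  0 → (0, 'abacgcdcgfbd')
  1 → (2, 'acgcdcgfbd')
  2 → (1, 'bacgcdcgfbd')
  3 → (10, 'bd')
  4 → (5, 'cdcgfbd')
  5 → (3, 'cgcdcgfbd')
  6 → (7, 'cgfbd')
  7 → (11, 'd')
  8 → (6, 'dcgfbd')
  9 → (9, 'fbd')
  10 → (4, 'gcdcgfbd')
  11 → (8, 'gfbd')

SA = [0, 2, 1, 10, 5, 3, 7, 11, 6, 9, 4, 8]
[i] adj suffixes → lcp
  [1] 0/2 → 1 ('a')
  [2] 2/1 → 0 ('')
  [3] 1/10 → 1 ('b')
  [4] 10/5 → 0 ('')
  [5] 5/3 → 1 ('c')
  [6] 3/7 → 2 ('cg')
  [7] 7/11 → 0 ('')
  [8] 11/6 → 1 ('d')
  [9] 6/9 → 0 ('')
  [10] 9/4 → 0 ('')
  [11] 4/8 → 1 ('g')

[0, 1, 0, 1, 0, 1, 2, 0, 1, 0, 0, 1]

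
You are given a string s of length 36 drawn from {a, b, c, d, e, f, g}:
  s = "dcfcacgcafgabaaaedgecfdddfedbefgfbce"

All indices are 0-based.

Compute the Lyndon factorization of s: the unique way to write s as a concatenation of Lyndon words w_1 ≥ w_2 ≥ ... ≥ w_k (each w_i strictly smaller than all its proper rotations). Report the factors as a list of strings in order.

["d", "cf", "c", "acgcafg", "ab", "aaaedgecfdddfedbefgfbce"]

emit factor 1: 'd' (i=0, period=1)
emit factor 2: 'cf' (i=1, period=2)
emit factor 3: 'c' (i=3, period=1)
emit factor 4: 'acgcafg' (i=4, period=7)
emit factor 5: 'ab' (i=11, period=2)
emit factor 6: 'aaaedgecfdddfedbefgfbce' (i=13, period=23)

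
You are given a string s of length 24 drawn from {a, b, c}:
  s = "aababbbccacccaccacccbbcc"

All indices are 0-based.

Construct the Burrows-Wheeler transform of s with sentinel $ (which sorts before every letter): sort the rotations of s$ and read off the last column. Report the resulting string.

c$abcccaacbbbcccccbcbacaa

rank  rotation                   last
    0  $aababbbccacccaccacccbbcc  c
    1  aababbbccacccaccacccbbcc$  $
    2  ababbbccacccaccacccbbcc$a  a
    3  abbbccacccaccacccbbcc$aab  b
    4  accacccbbcc$aababbbccaccc  c
    5  acccaccacccbbcc$aababbbcc  c
    6  acccbbcc$aababbbccacccacc  c
    7  babbbccacccaccacccbbcc$aa  a
    8  bbbccacccaccacccbbcc$aaba  a
    9  bbcc$aababbbccacccaccaccc  c
   10  bbccacccaccacccbbcc$aabab  b
   11  bcc$aababbbccacccaccacccb  b
   12  bccacccaccacccbbcc$aababb  b
   13  c$aababbbccacccaccacccbbc  c
   14  caccacccbbcc$aababbbccacc  c
   15  cacccaccacccbbcc$aababbbc  c
   16  cacccbbcc$aababbbccacccac  c
   17  cbbcc$aababbbccacccaccacc  c
   18  cc$aababbbccacccaccacccbb  b
   19  ccaccacccbbcc$aababbbccac  c
   20  ccacccaccacccbbcc$aababbb  b
   21  ccacccbbcc$aababbbccaccca  a
   22  ccbbcc$aababbbccacccaccac  c
   23  cccaccacccbbcc$aababbbcca  a
   24  cccbbcc$aababbbccacccacca  a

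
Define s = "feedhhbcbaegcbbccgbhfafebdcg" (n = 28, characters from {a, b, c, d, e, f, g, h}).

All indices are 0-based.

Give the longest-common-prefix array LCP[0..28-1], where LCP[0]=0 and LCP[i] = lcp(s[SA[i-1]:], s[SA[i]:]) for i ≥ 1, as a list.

sorted suffixes:
  #0 SA[0]=9  'aegcbbccgbhfafebdcg'
  #1 SA[1]=21  'afebdcg'
  #2 SA[2]=8  'baegcbbccgbhfafebdcg'
  #3 SA[3]=13  'bbccgbhfafebdcg'
  #4 SA[4]=6  'bcbaegcbbccgbhfafebdcg'
  #5 SA[5]=14  'bccgbhfafebdcg'
  #6 SA[6]=24  'bdcg'
  #7 SA[7]=18  'bhfafebdcg'
  #8 SA[8]=7  'cbaegcbbccgbhfafebdcg'
  #9 SA[9]=12  'cbbccgbhfafebdcg'
  #10 SA[10]=15  'ccgbhfafebdcg'
  #11 SA[11]=26  'cg'
  #12 SA[12]=16  'cgbhfafebdcg'
  #13 SA[13]=25  'dcg'
  #14 SA[14]=3  'dhhbcbaegcbbccgbhfafebdcg'
  #15 SA[15]=23  'ebdcg'
  #16 SA[16]=2  'edhhbcbaegcbbccgbhfafebdcg'
  #17 SA[17]=1  'eedhhbcbaegcbbccgbhfafebdcg'
  #18 SA[18]=10  'egcbbccgbhfafebdcg'
  #19 SA[19]=20  'fafebdcg'
  #20 SA[20]=22  'febdcg'
  #21 SA[21]=0  'feedhhbcbaegcbbccgbhfafebdcg'
  #22 SA[22]=27  'g'
  #23 SA[23]=17  'gbhfafebdcg'
  #24 SA[24]=11  'gcbbccgbhfafebdcg'
  #25 SA[25]=5  'hbcbaegcbbccgbhfafebdcg'
  #26 SA[26]=19  'hfafebdcg'
  #27 SA[27]=4  'hhbcbaegcbbccgbhfafebdcg'

SA = [9, 21, 8, 13, 6, 14, 24, 18, 7, 12, 15, 26, 16, 25, 3, 23, 2, 1, 10, 20, 22, 0, 27, 17, 11, 5, 19, 4]
[i] adj suffixes → lcp
  [1] 9/21 → 1 ('a')
  [2] 21/8 → 0 ('')
  [3] 8/13 → 1 ('b')
  [4] 13/6 → 1 ('b')
  [5] 6/14 → 2 ('bc')
  [6] 14/24 → 1 ('b')
  [7] 24/18 → 1 ('b')
  [8] 18/7 → 0 ('')
  [9] 7/12 → 2 ('cb')
  [10] 12/15 → 1 ('c')
  [11] 15/26 → 1 ('c')
  [12] 26/16 → 2 ('cg')
  [13] 16/25 → 0 ('')
  [14] 25/3 → 1 ('d')
  [15] 3/23 → 0 ('')
  [16] 23/2 → 1 ('e')
  [17] 2/1 → 1 ('e')
  [18] 1/10 → 1 ('e')
  [19] 10/20 → 0 ('')
  [20] 20/22 → 1 ('f')
  [21] 22/0 → 2 ('fe')
  [22] 0/27 → 0 ('')
  [23] 27/17 → 1 ('g')
  [24] 17/11 → 1 ('g')
  [25] 11/5 → 0 ('')
  [26] 5/19 → 1 ('h')
  [27] 19/4 → 1 ('h')

[0, 1, 0, 1, 1, 2, 1, 1, 0, 2, 1, 1, 2, 0, 1, 0, 1, 1, 1, 0, 1, 2, 0, 1, 1, 0, 1, 1]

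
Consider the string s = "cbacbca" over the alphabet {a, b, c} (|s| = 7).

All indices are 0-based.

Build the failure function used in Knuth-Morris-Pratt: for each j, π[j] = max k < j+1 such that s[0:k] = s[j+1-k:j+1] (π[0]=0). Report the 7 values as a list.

π[0] = 0
j=1 s[j]='b': π[1]=0 (border '')
j=2 s[j]='a': π[2]=0 (border '')
j=3 s[j]='c': π[3]=1 (border 'c')
j=4 s[j]='b': π[4]=2 (border 'cb')
j=5 s[j]='c': k: 2→0; π[5]=1 (border 'c')
j=6 s[j]='a': k: 1→0; π[6]=0 (border '')

[0, 0, 0, 1, 2, 1, 0]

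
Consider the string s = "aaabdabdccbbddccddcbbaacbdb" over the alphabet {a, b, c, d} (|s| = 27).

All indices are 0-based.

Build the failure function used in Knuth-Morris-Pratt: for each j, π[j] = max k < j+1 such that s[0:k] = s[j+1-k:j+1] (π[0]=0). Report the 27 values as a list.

π[0] = 0
j=1 s[j]='a': π[1]=1 (border 'a')
j=2 s[j]='a': π[2]=2 (border 'aa')
j=3 s[j]='b': k: 2→1→0; π[3]=0 (border '')
j=4 s[j]='d': π[4]=0 (border '')
j=5 s[j]='a': π[5]=1 (border 'a')
j=6 s[j]='b': k: 1→0; π[6]=0 (border '')
j=7 s[j]='d': π[7]=0 (border '')
j=8 s[j]='c': π[8]=0 (border '')
j=9 s[j]='c': π[9]=0 (border '')
j=10 s[j]='b': π[10]=0 (border '')
j=11 s[j]='b': π[11]=0 (border '')
j=12 s[j]='d': π[12]=0 (border '')
j=13 s[j]='d': π[13]=0 (border '')
j=14 s[j]='c': π[14]=0 (border '')
j=15 s[j]='c': π[15]=0 (border '')
j=16 s[j]='d': π[16]=0 (border '')
j=17 s[j]='d': π[17]=0 (border '')
j=18 s[j]='c': π[18]=0 (border '')
j=19 s[j]='b': π[19]=0 (border '')
j=20 s[j]='b': π[20]=0 (border '')
j=21 s[j]='a': π[21]=1 (border 'a')
j=22 s[j]='a': π[22]=2 (border 'aa')
j=23 s[j]='c': k: 2→1→0; π[23]=0 (border '')
j=24 s[j]='b': π[24]=0 (border '')
j=25 s[j]='d': π[25]=0 (border '')
j=26 s[j]='b': π[26]=0 (border '')

[0, 1, 2, 0, 0, 1, 0, 0, 0, 0, 0, 0, 0, 0, 0, 0, 0, 0, 0, 0, 0, 1, 2, 0, 0, 0, 0]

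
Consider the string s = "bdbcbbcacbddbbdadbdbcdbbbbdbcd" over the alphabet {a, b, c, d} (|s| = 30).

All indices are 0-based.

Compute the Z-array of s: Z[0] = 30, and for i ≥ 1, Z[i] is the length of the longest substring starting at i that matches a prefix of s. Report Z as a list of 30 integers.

Z[0]=30
i=1: i≥r, start 0; Z[1]=0
i=2: i≥r, start 0; Z[2]=1 extend→box=[2,3)
i=3: i≥r, start 0; Z[3]=0
i=4: i≥r, start 0; Z[4]=1 extend→box=[4,5)
i=5: i≥r, start 0; Z[5]=1 extend→box=[5,6)
i=6: i≥r, start 0; Z[6]=0
i=7: i≥r, start 0; Z[7]=0
i=8: i≥r, start 0; Z[8]=0
i=9: i≥r, start 0; Z[9]=2 extend→box=[9,11)
i=10: min(r-i=1, Z[1]=0)=0; Z[10]=0
i=11: i≥r, start 0; Z[11]=0
i=12: i≥r, start 0; Z[12]=1 extend→box=[12,13)
i=13: i≥r, start 0; Z[13]=2 extend→box=[13,15)
i=14: min(r-i=1, Z[1]=0)=0; Z[14]=0
i=15: i≥r, start 0; Z[15]=0
i=16: i≥r, start 0; Z[16]=0
i=17: i≥r, start 0; Z[17]=4 extend→box=[17,21)
i=18: min(r-i=3, Z[1]=0)=0; Z[18]=0
i=19: min(r-i=2, Z[2]=1)=1; Z[19]=1
i=20: min(r-i=1, Z[3]=0)=0; Z[20]=0
i=21: i≥r, start 0; Z[21]=0
i=22: i≥r, start 0; Z[22]=1 extend→box=[22,23)
i=23: i≥r, start 0; Z[23]=1 extend→box=[23,24)
i=24: i≥r, start 0; Z[24]=1 extend→box=[24,25)
i=25: i≥r, start 0; Z[25]=4 extend→box=[25,29)
i=26: min(r-i=3, Z[1]=0)=0; Z[26]=0
i=27: min(r-i=2, Z[2]=1)=1; Z[27]=1
i=28: min(r-i=1, Z[3]=0)=0; Z[28]=0
i=29: i≥r, start 0; Z[29]=0

[30, 0, 1, 0, 1, 1, 0, 0, 0, 2, 0, 0, 1, 2, 0, 0, 0, 4, 0, 1, 0, 0, 1, 1, 1, 4, 0, 1, 0, 0]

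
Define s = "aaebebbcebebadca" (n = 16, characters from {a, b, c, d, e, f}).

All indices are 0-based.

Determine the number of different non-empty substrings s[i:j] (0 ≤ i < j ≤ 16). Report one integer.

sorted suffixes:
  #0 SA[0]=15  'a'
  #1 SA[1]=0  'aaebebbcebebadca'
  #2 SA[2]=12  'adca'
  #3 SA[3]=1  'aebebbcebebadca'
  #4 SA[4]=11  'badca'
  #5 SA[5]=5  'bbcebebadca'
  #6 SA[6]=6  'bcebebadca'
  #7 SA[7]=9  'bebadca'
  #8 SA[8]=3  'bebbcebebadca'
  #9 SA[9]=14  'ca'
  #10 SA[10]=7  'cebebadca'
  #11 SA[11]=13  'dca'
  #12 SA[12]=10  'ebadca'
  #13 SA[13]=4  'ebbcebebadca'
  #14 SA[14]=8  'ebebadca'
  #15 SA[15]=2  'ebebbcebebadca'

SA = [15, 0, 12, 1, 11, 5, 6, 9, 3, 14, 7, 13, 10, 4, 8, 2]
i: (SA[i-1],SA[i]) lcp shared
  1: (15,0) 1 'a'
  2: (0,12) 1 'a'
  3: (12,1) 1 'a'
  4: (1,11) 0 ''
  5: (11,5) 1 'b'
  6: (5,6) 1 'b'
  7: (6,9) 1 'b'
  8: (9,3) 3 'beb'
  9: (3,14) 0 ''
  10: (14,7) 1 'c'
  11: (7,13) 0 ''
  12: (13,10) 0 ''
  13: (10,4) 2 'eb'
  14: (4,8) 2 'eb'
  15: (8,2) 4 'ebeb'

n(n+1)/2 = 16·17/2 = 136
Σ LCP = 0 + 1 + 1 + 1 + 0 + 1 + 1 + 1 + 3 + 0 + 1 + 0 + 0 + 2 + 2 + 4 = 18
distinct = 136 − 18 = 118

118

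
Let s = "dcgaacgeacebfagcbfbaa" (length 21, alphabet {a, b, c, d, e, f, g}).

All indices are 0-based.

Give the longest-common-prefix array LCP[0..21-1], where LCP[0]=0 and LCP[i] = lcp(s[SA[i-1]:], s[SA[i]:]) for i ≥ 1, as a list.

rank | idx | suffix
   0 |  20 | a
   1 |  19 | aa
   2 |   3 | aacgeacebfagcbfbaa
   3 |   8 | acebfagcbfbaa
   4 |   4 | acgeacebfagcbfbaa
   5 |  13 | agcbfbaa
   6 |  18 | baa
   7 |  11 | bfagcbfbaa
   8 |  16 | bfbaa
   9 |  15 | cbfbaa
  10 |   9 | cebfagcbfbaa
  11 |   1 | cgaacgeacebfagcbfbaa
  12 |   5 | cgeacebfagcbfbaa
  13 |   0 | dcgaacgeacebfagcbfbaa
  14 |   7 | eacebfagcbfbaa
  15 |  10 | ebfagcbfbaa
  16 |  12 | fagcbfbaa
  17 |  17 | fbaa
  18 |   2 | gaacgeacebfagcbfbaa
  19 |  14 | gcbfbaa
  20 |   6 | geacebfagcbfbaa

SA = [20, 19, 3, 8, 4, 13, 18, 11, 16, 15, 9, 1, 5, 0, 7, 10, 12, 17, 2, 14, 6]
i: (SA[i-1],SA[i]) lcp shared
  1: (20,19) 1 'a'
  2: (19,3) 2 'aa'
  3: (3,8) 1 'a'
  4: (8,4) 2 'ac'
  5: (4,13) 1 'a'
  6: (13,18) 0 ''
  7: (18,11) 1 'b'
  8: (11,16) 2 'bf'
  9: (16,15) 0 ''
  10: (15,9) 1 'c'
  11: (9,1) 1 'c'
  12: (1,5) 2 'cg'
  13: (5,0) 0 ''
  14: (0,7) 0 ''
  15: (7,10) 1 'e'
  16: (10,12) 0 ''
  17: (12,17) 1 'f'
  18: (17,2) 0 ''
  19: (2,14) 1 'g'
  20: (14,6) 1 'g'

[0, 1, 2, 1, 2, 1, 0, 1, 2, 0, 1, 1, 2, 0, 0, 1, 0, 1, 0, 1, 1]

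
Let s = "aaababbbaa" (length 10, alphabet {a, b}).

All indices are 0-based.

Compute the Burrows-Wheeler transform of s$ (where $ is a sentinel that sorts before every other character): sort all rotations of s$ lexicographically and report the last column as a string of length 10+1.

aab$aabbaba

rank  rotation     last
    0  $aaababbbaa  a
    1  a$aaababbba  a
    2  aa$aaababbb  b
    3  aaababbbaa$  $
    4  aababbbaa$a  a
    5  ababbbaa$aa  a
    6  abbbaa$aaab  b
    7  baa$aaababb  b
    8  babbbaa$aaa  a
    9  bbaa$aaabab  b
   10  bbbaa$aaaba  a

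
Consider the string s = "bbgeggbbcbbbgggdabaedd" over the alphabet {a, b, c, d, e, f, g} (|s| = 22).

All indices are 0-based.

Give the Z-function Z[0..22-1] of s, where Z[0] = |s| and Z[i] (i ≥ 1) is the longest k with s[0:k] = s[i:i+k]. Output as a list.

Z[0]=22
i=1: i≥r, start 0; Z[1]=1 scan→box=[1,2)
i=2: i≥r, start 0; Z[2]=0
i=3: i≥r, start 0; Z[3]=0
i=4: i≥r, start 0; Z[4]=0
i=5: i≥r, start 0; Z[5]=0
i=6: i≥r, start 0; Z[6]=2 scan→box=[6,8)
i=7: min(r-i=1, Z[1]=1)=1; Z[7]=1
i=8: i≥r, start 0; Z[8]=0
i=9: i≥r, start 0; Z[9]=2 scan→box=[9,11)
i=10: min(r-i=1, Z[1]=1)=1; Z[10]=3 scan→box=[10,13)
i=11: min(r-i=2, Z[1]=1)=1; Z[11]=1
i=12: min(r-i=1, Z[2]=0)=0; Z[12]=0
i=13: i≥r, start 0; Z[13]=0
i=14: i≥r, start 0; Z[14]=0
i=15: i≥r, start 0; Z[15]=0
i=16: i≥r, start 0; Z[16]=0
i=17: i≥r, start 0; Z[17]=1 scan→box=[17,18)
i=18: i≥r, start 0; Z[18]=0
i=19: i≥r, start 0; Z[19]=0
i=20: i≥r, start 0; Z[20]=0
i=21: i≥r, start 0; Z[21]=0

[22, 1, 0, 0, 0, 0, 2, 1, 0, 2, 3, 1, 0, 0, 0, 0, 0, 1, 0, 0, 0, 0]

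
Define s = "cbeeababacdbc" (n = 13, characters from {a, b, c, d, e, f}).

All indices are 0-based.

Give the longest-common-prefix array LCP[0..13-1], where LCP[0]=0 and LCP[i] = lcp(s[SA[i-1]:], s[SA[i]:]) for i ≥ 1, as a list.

sorted suffixes:
  #0 SA[0]=4  'ababacdbc'
  #1 SA[1]=6  'abacdbc'
  #2 SA[2]=8  'acdbc'
  #3 SA[3]=5  'babacdbc'
  #4 SA[4]=7  'bacdbc'
  #5 SA[5]=11  'bc'
  #6 SA[6]=1  'beeababacdbc'
  #7 SA[7]=12  'c'
  #8 SA[8]=0  'cbeeababacdbc'
  #9 SA[9]=9  'cdbc'
  #10 SA[10]=10  'dbc'
  #11 SA[11]=3  'eababacdbc'
  #12 SA[12]=2  'eeababacdbc'

SA = [4, 6, 8, 5, 7, 11, 1, 12, 0, 9, 10, 3, 2]
i: (SA[i-1],SA[i]) lcp shared
  1: (4,6) 3 'aba'
  2: (6,8) 1 'a'
  3: (8,5) 0 ''
  4: (5,7) 2 'ba'
  5: (7,11) 1 'b'
  6: (11,1) 1 'b'
  7: (1,12) 0 ''
  8: (12,0) 1 'c'
  9: (0,9) 1 'c'
  10: (9,10) 0 ''
  11: (10,3) 0 ''
  12: (3,2) 1 'e'

[0, 3, 1, 0, 2, 1, 1, 0, 1, 1, 0, 0, 1]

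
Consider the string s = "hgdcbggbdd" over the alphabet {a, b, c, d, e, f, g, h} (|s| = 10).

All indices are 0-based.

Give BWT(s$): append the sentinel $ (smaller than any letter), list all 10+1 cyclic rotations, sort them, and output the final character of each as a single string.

rank  rotation     last
    0  $hgdcbggbdd  d
    1  bdd$hgdcbgg  g
    2  bggbdd$hgdc  c
    3  cbggbdd$hgd  d
    4  d$hgdcbggbd  d
    5  dcbggbdd$hg  g
    6  dd$hgdcbggb  b
    7  gbdd$hgdcbg  g
    8  gdcbggbdd$h  h
    9  ggbdd$hgdcb  b
   10  hgdcbggbdd$  $

dgcddgbghb$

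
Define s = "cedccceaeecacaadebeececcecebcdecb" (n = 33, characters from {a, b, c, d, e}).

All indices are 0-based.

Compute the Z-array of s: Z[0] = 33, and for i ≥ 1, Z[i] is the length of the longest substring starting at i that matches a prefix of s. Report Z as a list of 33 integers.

[33, 0, 0, 1, 1, 2, 0, 0, 0, 0, 1, 0, 1, 0, 0, 0, 0, 0, 0, 0, 2, 0, 1, 2, 0, 2, 0, 0, 1, 0, 0, 1, 0]

Z[0]=33
i=1: i≥r, start 0; Z[1]=0
i=2: i≥r, start 0; Z[2]=0
i=3: i≥r, start 0; Z[3]=1 scan→box=[3,4)
i=4: i≥r, start 0; Z[4]=1 scan→box=[4,5)
i=5: i≥r, start 0; Z[5]=2 scan→box=[5,7)
i=6: min(r-i=1, Z[1]=0)=0; Z[6]=0
i=7: i≥r, start 0; Z[7]=0
i=8: i≥r, start 0; Z[8]=0
i=9: i≥r, start 0; Z[9]=0
i=10: i≥r, start 0; Z[10]=1 scan→box=[10,11)
i=11: i≥r, start 0; Z[11]=0
i=12: i≥r, start 0; Z[12]=1 scan→box=[12,13)
i=13: i≥r, start 0; Z[13]=0
i=14: i≥r, start 0; Z[14]=0
i=15: i≥r, start 0; Z[15]=0
i=16: i≥r, start 0; Z[16]=0
i=17: i≥r, start 0; Z[17]=0
i=18: i≥r, start 0; Z[18]=0
i=19: i≥r, start 0; Z[19]=0
i=20: i≥r, start 0; Z[20]=2 scan→box=[20,22)
i=21: min(r-i=1, Z[1]=0)=0; Z[21]=0
i=22: i≥r, start 0; Z[22]=1 scan→box=[22,23)
i=23: i≥r, start 0; Z[23]=2 scan→box=[23,25)
i=24: min(r-i=1, Z[1]=0)=0; Z[24]=0
i=25: i≥r, start 0; Z[25]=2 scan→box=[25,27)
i=26: min(r-i=1, Z[1]=0)=0; Z[26]=0
i=27: i≥r, start 0; Z[27]=0
i=28: i≥r, start 0; Z[28]=1 scan→box=[28,29)
i=29: i≥r, start 0; Z[29]=0
i=30: i≥r, start 0; Z[30]=0
i=31: i≥r, start 0; Z[31]=1 scan→box=[31,32)
i=32: i≥r, start 0; Z[32]=0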